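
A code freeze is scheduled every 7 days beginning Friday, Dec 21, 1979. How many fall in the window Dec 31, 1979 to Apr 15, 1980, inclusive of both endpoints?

Occurrences land 7·i days after Dec 21, 1979 for i = 0, 1, 2, …
Dec 31, 1979 is 10 days after the start; 10 ÷ 7 = 1 remainder 3; since the remainder is 3, round up to i = 2. First occurrence in the window: #3 on Jan 4, 1980 (2×7 = 14 days in).
Apr 15, 1980 is 116 days after the start; 116 ÷ 7 = 16 remainder 4. Last occurrence in the window: #17 on Apr 11, 1980.
Occurrences #3 through #17: 15 in total.

15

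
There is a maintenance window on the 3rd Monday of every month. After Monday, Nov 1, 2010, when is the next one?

Nov 15, 2010

Nov 2010 starts on a Monday; its first Monday is the 1st, so the 3rd Monday is the 15th — Nov 15, 2010.
Nov 15, 2010 is after Nov 1, 2010, so that is the next one.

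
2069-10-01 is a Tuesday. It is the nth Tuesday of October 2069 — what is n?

1st

Day 1 falls in week ⌈1/7⌉ of the month.
Days 1–7 hold the 1st Tuesday, 8–14 the 2nd, 15–21 the 3rd, 22–28 the 4th, 29–31 the 5th.
1 is in the range for the 1st.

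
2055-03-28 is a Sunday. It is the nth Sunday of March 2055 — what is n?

Day 28 falls in week ⌈28/7⌉ of the month.
Days 1–7 hold the 1st Sunday, 8–14 the 2nd, 15–21 the 3rd, 22–28 the 4th, 29–31 the 5th.
28 is in the range for the 4th.

4th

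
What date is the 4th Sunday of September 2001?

September 2001 begins on a Saturday, so the first Sunday is September 2 (1 day later).
The 4th Sunday is 3 weeks later: 2 + 21 = 23.

23 September 2001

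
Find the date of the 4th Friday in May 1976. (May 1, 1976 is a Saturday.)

May 1976 begins on a Saturday, so the first Friday is May 7 (6 days later).
The 4th Friday is 3 weeks later: 7 + 21 = 28.

28 May 1976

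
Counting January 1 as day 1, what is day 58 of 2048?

February 27, 2048

January has 31 days (58 − 31 = 27 remain).
27 into February → February 27.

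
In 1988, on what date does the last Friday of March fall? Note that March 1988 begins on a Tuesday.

March 1988 begins on a Tuesday, so the first Friday is March 4 (3 days later).
March 1988 has 31 days. Adding weeks: 4, 11, 18, 25 — the last one ≤ 31 is the 25th.

25 March 1988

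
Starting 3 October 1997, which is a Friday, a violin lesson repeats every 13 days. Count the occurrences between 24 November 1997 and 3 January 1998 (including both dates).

4

Occurrences land 13·i days after 3 October 1997 for i = 0, 1, 2, …
24 November 1997 is 52 days after the start; 52 ÷ 13 = 4 remainder 0. First occurrence in the window: #5 on 24 November 1997 (4×13 = 52 days in).
3 January 1998 is 92 days after the start; 92 ÷ 13 = 7 remainder 1. Last occurrence in the window: #8 on 2 January 1998.
Occurrences #5 through #8: 4 in total.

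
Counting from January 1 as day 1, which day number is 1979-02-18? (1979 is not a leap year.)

Days in months before February: 31 = 31.
Plus 18 days into February → day 49.

49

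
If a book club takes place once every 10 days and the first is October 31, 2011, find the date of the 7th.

The 7th occurrence is 6 intervals after the first: 6 × 10 = 60 days after October 31, 2011.
October has 31 days — 0 days to the end of October leaves 60.
November has 30 days (30 left).
30 days into December → December 30, 2011.

December 30, 2011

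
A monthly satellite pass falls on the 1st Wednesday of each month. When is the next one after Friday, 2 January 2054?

7 January 2054

January 2054 starts on a Thursday, so its 1st Wednesday is 7 January 2054 (6 days in).
7 January 2054 is after 2 January 2054, so that is the next one.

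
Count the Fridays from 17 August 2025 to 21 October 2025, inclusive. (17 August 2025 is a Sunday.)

9

17 August 2025 is a Sunday; the first Friday on or after it is 22 August 2025 (5 days later).
From 22 August 2025 to 21 October 2025: 9 + 30 + 21 = 60 days (rest of August, September, October).
60 ÷ 7 = 8 full weeks with remainder 4, so 8 more Fridays after the first → 9.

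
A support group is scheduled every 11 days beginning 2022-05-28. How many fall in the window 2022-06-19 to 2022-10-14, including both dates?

11

Occurrences land 11·i days after 2022-05-28 for i = 0, 1, 2, …
2022-06-19 is 22 days after the start; 22 ÷ 11 = 2 remainder 0. First occurrence in the window: #3 on 2022-06-19 (2×11 = 22 days in).
2022-10-14 is 139 days after the start; 139 ÷ 11 = 12 remainder 7. Last occurrence in the window: #13 on 2022-10-07.
Occurrences #3 through #13: 11 in total.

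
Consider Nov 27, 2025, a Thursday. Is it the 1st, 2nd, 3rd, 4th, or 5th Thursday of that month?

4th

Day 27 falls in week ⌈27/7⌉ of the month.
Days 1–7 hold the 1st Thursday, 8–14 the 2nd, 15–21 the 3rd, 22–28 the 4th, 29–31 the 5th.
27 is in the range for the 4th.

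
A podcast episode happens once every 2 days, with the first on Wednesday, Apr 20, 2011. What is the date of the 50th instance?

Jul 27, 2011

The 50th occurrence is 49 intervals after the first: 49 × 2 = 98 days after Apr 20, 2011.
Apr has 30 days — 10 days to the end of Apr leaves 88.
May has 31 days (57 left).
Jun has 30 days (27 left).
27 days into Jul → Jul 27, 2011.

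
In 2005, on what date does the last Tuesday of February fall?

The first Tuesday of February 2005 is February 1.
February 2005 has 28 days. Adding weeks: 1, 8, 15, 22 — the last one ≤ 28 is the 22nd.

22 February 2005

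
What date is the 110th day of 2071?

Jan has 31 days (110 − 31 = 79 remain).
Feb has 28 days (79 − 28 = 51 remain).
Mar has 31 days (51 − 31 = 20 remain).
20 into Apr → Apr 20.

Apr 20, 2071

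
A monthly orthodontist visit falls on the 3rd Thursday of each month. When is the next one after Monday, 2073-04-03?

2073-04-20

April 2073 starts on a Saturday; its first Thursday is the 6th, so the 3rd Thursday is the 20th — 2073-04-20.
2073-04-20 is after 2073-04-03, so that is the next one.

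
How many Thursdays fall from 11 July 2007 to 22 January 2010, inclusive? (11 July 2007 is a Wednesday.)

11 July 2007 is a Wednesday; the first Thursday on or after it is 12 July 2007 (1 day later).
From 12 July 2007 to 22 January 2010: 172 + 366 + 365 + 22 = 925 days (rest of 2007, 2008, 2009, to 22 January 2010 in 2010).
925 ÷ 7 = 132 full weeks with remainder 1, so 132 more Thursdays after the first → 133.

133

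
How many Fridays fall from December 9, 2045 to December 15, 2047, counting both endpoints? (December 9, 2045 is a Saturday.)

105

December 9, 2045 is a Saturday; the first Friday on or after it is December 15, 2045 (6 days later).
From December 15, 2045 to December 15, 2047: 16 + 365 + 349 = 730 days (rest of 2045, 2046, to December 15, 2047 in 2047).
730 ÷ 7 = 104 full weeks with remainder 2, so 104 more Fridays after the first → 105.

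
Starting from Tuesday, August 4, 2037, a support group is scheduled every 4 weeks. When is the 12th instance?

June 8, 2038

The 12th occurrence is 11 intervals after the first: 11 × 28 = 308 days after August 4, 2037.
August has 31 days — 27 days to the end of August leaves 281.
September has 30 days (251 left).
October has 31 days (220 left).
November has 30 days (190 left).
December has 31 days (159 left).
January has 31 days (128 left).
February has 28 days (100 left).
March has 31 days (69 left).
April has 30 days (39 left).
May has 31 days (8 left).
8 days into June → June 8, 2038.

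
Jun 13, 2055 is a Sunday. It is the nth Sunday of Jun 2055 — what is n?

Day 13 falls in week ⌈13/7⌉ of the month.
Days 1–7 hold the 1st Sunday, 8–14 the 2nd, 15–21 the 3rd, 22–28 the 4th, 29–31 the 5th.
13 is in the range for the 2nd.

2nd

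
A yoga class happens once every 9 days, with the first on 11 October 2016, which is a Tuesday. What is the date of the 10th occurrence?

31 December 2016

The 10th occurrence is 9 intervals after the first: 9 × 9 = 81 days after 11 October 2016.
October has 31 days — 20 days to the end of October leaves 61.
November has 30 days (31 left).
31 days into December → 31 December 2016.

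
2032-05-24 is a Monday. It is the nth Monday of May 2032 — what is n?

4th

Day 24 falls in week ⌈24/7⌉ of the month.
Days 1–7 hold the 1st Monday, 8–14 the 2nd, 15–21 the 3rd, 22–28 the 4th, 29–31 the 5th.
24 is in the range for the 4th.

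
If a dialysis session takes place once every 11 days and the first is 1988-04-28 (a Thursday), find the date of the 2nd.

The 2nd occurrence is 1 interval after the first: 1 × 11 = 11 days after 1988-04-28.
April has 30 days — 2 days to the end of April leaves 9.
9 days into May → 1988-05-09.

1988-05-09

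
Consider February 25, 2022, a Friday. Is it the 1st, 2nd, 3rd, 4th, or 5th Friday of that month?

4th

Day 25 falls in week ⌈25/7⌉ of the month.
Days 1–7 hold the 1st Friday, 8–14 the 2nd, 15–21 the 3rd, 22–28 the 4th, 29–31 the 5th.
25 is in the range for the 4th.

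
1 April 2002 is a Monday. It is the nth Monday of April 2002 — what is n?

Day 1 falls in week ⌈1/7⌉ of the month.
Days 1–7 hold the 1st Monday, 8–14 the 2nd, 15–21 the 3rd, 22–28 the 4th, 29–31 the 5th.
1 is in the range for the 1st.

1st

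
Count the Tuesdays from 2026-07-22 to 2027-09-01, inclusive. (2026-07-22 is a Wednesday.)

58

2026-07-22 is a Wednesday; the first Tuesday on or after it is 2026-07-28 (6 days later).
From 2026-07-28 to 2027-09-01: 156 + 244 = 400 days (rest of 2026, to 2027-09-01 in 2027).
400 ÷ 7 = 57 full weeks with remainder 1, so 57 more Tuesdays after the first → 58.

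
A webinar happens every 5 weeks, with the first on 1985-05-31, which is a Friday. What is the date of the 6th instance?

The 6th occurrence is 5 intervals after the first: 5 × 35 = 175 days after 1985-05-31.
May has 31 days — 0 days to the end of May leaves 175.
June has 30 days (145 left).
July has 31 days (114 left).
August has 31 days (83 left).
September has 30 days (53 left).
October has 31 days (22 left).
22 days into November → 1985-11-22.

1985-11-22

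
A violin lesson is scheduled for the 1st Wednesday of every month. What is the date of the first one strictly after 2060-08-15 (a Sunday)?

August 2060 starts on a Sunday, so its 1st Wednesday is 2060-08-04 (3 days in).
That is not after 2060-08-15, so look at September 2060.
September 2060 starts on a Wednesday, so its 1st Wednesday is 2060-09-01.

2060-09-01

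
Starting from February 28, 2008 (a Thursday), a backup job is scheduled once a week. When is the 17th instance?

The 17th occurrence is 16 intervals after the first: 16 × 7 = 112 days after February 28, 2008.
February has 29 days — 1 day to the end of February leaves 111.
March has 31 days (80 left).
April has 30 days (50 left).
May has 31 days (19 left).
19 days into June → June 19, 2008.

June 19, 2008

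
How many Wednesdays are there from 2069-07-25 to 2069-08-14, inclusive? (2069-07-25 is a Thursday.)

2069-07-25 is a Thursday; the first Wednesday on or after it is 2069-07-31 (6 days later).
From 2069-07-31 to 2069-08-14: 0 + 14 = 14 days (rest of July, August).
14 ÷ 7 = 2 full weeks with remainder 0, so 2 more Wednesdays after the first → 3.

3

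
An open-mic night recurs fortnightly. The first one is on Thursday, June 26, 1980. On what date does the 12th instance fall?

November 27, 1980

The 12th occurrence is 11 intervals after the first: 11 × 14 = 154 days after June 26, 1980.
June has 30 days — 4 days to the end of June leaves 150.
July has 31 days (119 left).
August has 31 days (88 left).
September has 30 days (58 left).
October has 31 days (27 left).
27 days into November → November 27, 1980.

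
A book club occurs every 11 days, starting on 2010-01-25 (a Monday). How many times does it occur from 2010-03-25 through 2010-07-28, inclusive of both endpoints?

11

Occurrences land 11·i days after 2010-01-25 for i = 0, 1, 2, …
2010-03-25 is 59 days after the start; 59 ÷ 11 = 5 remainder 4; since the remainder is 4, round up to i = 6. First occurrence in the window: #7 on 2010-04-01 (6×11 = 66 days in).
2010-07-28 is 184 days after the start; 184 ÷ 11 = 16 remainder 8. Last occurrence in the window: #17 on 2010-07-20.
Occurrences #7 through #17: 11 in total.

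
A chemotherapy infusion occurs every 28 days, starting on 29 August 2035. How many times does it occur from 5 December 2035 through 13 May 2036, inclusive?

6

Occurrences land 28·i days after 29 August 2035 for i = 0, 1, 2, …
5 December 2035 is 98 days after the start; 98 ÷ 28 = 3 remainder 14; since the remainder is 14, round up to i = 4. First occurrence in the window: #5 on 19 December 2035 (4×28 = 112 days in).
13 May 2036 is 258 days after the start; 258 ÷ 28 = 9 remainder 6. Last occurrence in the window: #10 on 7 May 2036.
Occurrences #5 through #10: 6 in total.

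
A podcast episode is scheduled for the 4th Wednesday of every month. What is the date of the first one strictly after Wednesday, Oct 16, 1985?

Oct 23, 1985

Oct 1985 starts on a Tuesday; its first Wednesday is the 2nd, so the 4th Wednesday is the 23rd — Oct 23, 1985.
Oct 23, 1985 is after Oct 16, 1985, so that is the next one.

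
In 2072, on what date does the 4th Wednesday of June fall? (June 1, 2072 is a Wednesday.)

June 2072 begins on a Wednesday, so the first Wednesday is June 1.
The 4th Wednesday is 3 weeks later: 1 + 21 = 22.

22 June 2072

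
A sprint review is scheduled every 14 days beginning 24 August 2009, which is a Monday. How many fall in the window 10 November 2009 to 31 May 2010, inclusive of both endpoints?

Occurrences land 14·i days after 24 August 2009 for i = 0, 1, 2, …
10 November 2009 is 78 days after the start; 78 ÷ 14 = 5 remainder 8; since the remainder is 8, round up to i = 6. First occurrence in the window: #7 on 16 November 2009 (6×14 = 84 days in).
31 May 2010 is 280 days after the start; 280 ÷ 14 = 20 remainder 0. Last occurrence in the window: #21 on 31 May 2010.
Occurrences #7 through #21: 15 in total.

15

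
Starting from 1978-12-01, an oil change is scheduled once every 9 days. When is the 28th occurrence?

The 28th occurrence is 27 intervals after the first: 27 × 9 = 243 days after 1978-12-01.
December has 31 days — 30 days to the end of December leaves 213.
January has 31 days (182 left).
February has 28 days (154 left).
March has 31 days (123 left).
April has 30 days (93 left).
May has 31 days (62 left).
June has 30 days (32 left).
July has 31 days (1 left).
1 day into August → 1979-08-01.

1979-08-01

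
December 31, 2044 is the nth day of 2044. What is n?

366

Days in months before December: 31 + 29 + 31 + 30 + 31 + 30 + 31 + 31 + 30 + 31 + 30 = 335.
Plus 31 days into December → day 366.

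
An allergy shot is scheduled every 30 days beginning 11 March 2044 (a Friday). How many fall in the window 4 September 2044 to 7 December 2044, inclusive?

4

Occurrences land 30·i days after 11 March 2044 for i = 0, 1, 2, …
4 September 2044 is 177 days after the start; 177 ÷ 30 = 5 remainder 27; since the remainder is 27, round up to i = 6. First occurrence in the window: #7 on 7 September 2044 (6×30 = 180 days in).
7 December 2044 is 271 days after the start; 271 ÷ 30 = 9 remainder 1. Last occurrence in the window: #10 on 6 December 2044.
Occurrences #7 through #10: 4 in total.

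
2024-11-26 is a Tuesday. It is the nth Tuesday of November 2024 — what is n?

Day 26 falls in week ⌈26/7⌉ of the month.
Days 1–7 hold the 1st Tuesday, 8–14 the 2nd, 15–21 the 3rd, 22–28 the 4th, 29–31 the 5th.
26 is in the range for the 4th.

4th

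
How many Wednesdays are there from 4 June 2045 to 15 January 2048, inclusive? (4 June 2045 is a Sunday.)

4 June 2045 is a Sunday; the first Wednesday on or after it is 7 June 2045 (3 days later).
From 7 June 2045 to 15 January 2048: 207 + 365 + 365 + 15 = 952 days (rest of 2045, 2046, 2047, to 15 January 2048 in 2048).
952 ÷ 7 = 136 full weeks with remainder 0, so 136 more Wednesdays after the first → 137.

137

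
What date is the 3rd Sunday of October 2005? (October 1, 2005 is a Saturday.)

October 16, 2005

October 2005 begins on a Saturday, so the first Sunday is October 2 (1 day later).
The 3rd Sunday is 2 weeks later: 2 + 14 = 16.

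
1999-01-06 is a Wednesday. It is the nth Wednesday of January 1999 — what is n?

1st

Day 6 falls in week ⌈6/7⌉ of the month.
Days 1–7 hold the 1st Wednesday, 8–14 the 2nd, 15–21 the 3rd, 22–28 the 4th, 29–31 the 5th.
6 is in the range for the 1st.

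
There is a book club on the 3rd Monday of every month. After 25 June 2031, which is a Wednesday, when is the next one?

June 2031 starts on a Sunday; its first Monday is the 2nd, so the 3rd Monday is the 16th — 16 June 2031.
That is not after 25 June 2031, so look at July 2031.
July 2031 starts on a Tuesday; its first Monday is the 7th, so the 3rd Monday is the 21st — 21 July 2031.

21 July 2031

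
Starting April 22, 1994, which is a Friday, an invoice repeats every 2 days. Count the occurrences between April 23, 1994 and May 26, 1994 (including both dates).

Occurrences land 2·i days after April 22, 1994 for i = 0, 1, 2, …
April 23, 1994 is 1 day after the start; 1 ÷ 2 = 0 remainder 1; since the remainder is 1, round up to i = 1. First occurrence in the window: #2 on April 24, 1994 (1×2 = 2 days in).
May 26, 1994 is 34 days after the start; 34 ÷ 2 = 17 remainder 0. Last occurrence in the window: #18 on May 26, 1994.
Occurrences #2 through #18: 17 in total.

17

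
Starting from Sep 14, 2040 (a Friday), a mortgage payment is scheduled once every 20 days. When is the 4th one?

The 4th occurrence is 3 intervals after the first: 3 × 20 = 60 days after Sep 14, 2040.
Sep has 30 days — 16 days to the end of Sep leaves 44.
Oct has 31 days (13 left).
13 days into Nov → Nov 13, 2040.

Nov 13, 2040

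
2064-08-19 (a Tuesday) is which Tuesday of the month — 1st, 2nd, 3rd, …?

3rd

Day 19 falls in week ⌈19/7⌉ of the month.
Days 1–7 hold the 1st Tuesday, 8–14 the 2nd, 15–21 the 3rd, 22–28 the 4th, 29–31 the 5th.
19 is in the range for the 3rd.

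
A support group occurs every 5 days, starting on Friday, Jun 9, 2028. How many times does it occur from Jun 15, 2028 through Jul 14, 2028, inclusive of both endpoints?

6

Occurrences land 5·i days after Jun 9, 2028 for i = 0, 1, 2, …
Jun 15, 2028 is 6 days after the start; 6 ÷ 5 = 1 remainder 1; since the remainder is 1, round up to i = 2. First occurrence in the window: #3 on Jun 19, 2028 (2×5 = 10 days in).
Jul 14, 2028 is 35 days after the start; 35 ÷ 5 = 7 remainder 0. Last occurrence in the window: #8 on Jul 14, 2028.
Occurrences #3 through #8: 6 in total.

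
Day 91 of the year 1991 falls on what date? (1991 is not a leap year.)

1 April 1991

January has 31 days (91 − 31 = 60 remain).
February has 28 days (60 − 28 = 32 remain).
March has 31 days (32 − 31 = 1 remain).
1 into April → April 1.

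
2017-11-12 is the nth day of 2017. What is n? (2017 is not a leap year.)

Days in months before November: 31 + 28 + 31 + 30 + 31 + 30 + 31 + 31 + 30 + 31 = 304.
Plus 12 days into November → day 316.

316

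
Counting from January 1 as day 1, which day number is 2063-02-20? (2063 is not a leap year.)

51

Days in months before February: 31 = 31.
Plus 20 days into February → day 51.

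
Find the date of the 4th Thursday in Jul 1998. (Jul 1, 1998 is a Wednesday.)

Jul 23, 1998

Jul 1998 begins on a Wednesday, so the first Thursday is Jul 2 (1 day later).
The 4th Thursday is 3 weeks later: 2 + 21 = 23.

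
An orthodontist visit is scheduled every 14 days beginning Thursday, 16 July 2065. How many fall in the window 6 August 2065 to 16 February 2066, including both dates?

14

Occurrences land 14·i days after 16 July 2065 for i = 0, 1, 2, …
6 August 2065 is 21 days after the start; 21 ÷ 14 = 1 remainder 7; since the remainder is 7, round up to i = 2. First occurrence in the window: #3 on 13 August 2065 (2×14 = 28 days in).
16 February 2066 is 215 days after the start; 215 ÷ 14 = 15 remainder 5. Last occurrence in the window: #16 on 11 February 2066.
Occurrences #3 through #16: 14 in total.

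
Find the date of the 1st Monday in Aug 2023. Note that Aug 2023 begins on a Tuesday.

Aug 7, 2023

Aug 2023 begins on a Tuesday, so the first Monday is Aug 7 (6 days later).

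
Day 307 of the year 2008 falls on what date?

Nov 2, 2008

Jan has 31 days (307 − 31 = 276 remain).
Feb has 29 days (276 − 29 = 247 remain).
Mar has 31 days (247 − 31 = 216 remain).
Apr has 30 days (216 − 30 = 186 remain).
May has 31 days (186 − 31 = 155 remain).
Jun has 30 days (155 − 30 = 125 remain).
Jul has 31 days (125 − 31 = 94 remain).
Aug has 31 days (94 − 31 = 63 remain).
Sep has 30 days (63 − 30 = 33 remain).
Oct has 31 days (33 − 31 = 2 remain).
2 into Nov → Nov 2.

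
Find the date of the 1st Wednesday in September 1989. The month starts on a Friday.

September 6, 1989

September 1989 begins on a Friday, so the first Wednesday is September 6 (5 days later).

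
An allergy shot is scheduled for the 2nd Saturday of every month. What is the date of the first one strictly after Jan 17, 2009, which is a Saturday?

Jan 2009 starts on a Thursday; its first Saturday is the 3rd, so the 2nd Saturday is the 10th — Jan 10, 2009.
That is not after Jan 17, 2009, so look at Feb 2009.
Feb 2009 starts on a Sunday; its first Saturday is the 7th, so the 2nd Saturday is the 14th — Feb 14, 2009.

Feb 14, 2009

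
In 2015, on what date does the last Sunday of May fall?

2015-05-31

The first Sunday of May 2015 is May 3.
May 2015 has 31 days. Adding weeks: 3, 10, 17, 24, 31 — the last one ≤ 31 is the 31st.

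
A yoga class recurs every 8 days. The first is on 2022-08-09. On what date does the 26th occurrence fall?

2023-02-25

The 26th occurrence is 25 intervals after the first: 25 × 8 = 200 days after 2022-08-09.
August has 31 days — 22 days to the end of August leaves 178.
September has 30 days (148 left).
October has 31 days (117 left).
November has 30 days (87 left).
December has 31 days (56 left).
January has 31 days (25 left).
25 days into February → 2023-02-25.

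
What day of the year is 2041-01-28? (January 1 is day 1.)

28

Plus 28 days into January → day 28.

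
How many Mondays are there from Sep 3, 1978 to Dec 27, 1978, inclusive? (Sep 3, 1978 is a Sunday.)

Sep 3, 1978 is a Sunday; the first Monday on or after it is Sep 4, 1978 (1 day later).
From Sep 4, 1978 to Dec 27, 1978: 26 + 31 + 30 + 27 = 114 days (rest of Sep, Oct, Nov, Dec).
114 ÷ 7 = 16 full weeks with remainder 2, so 16 more Mondays after the first → 17.

17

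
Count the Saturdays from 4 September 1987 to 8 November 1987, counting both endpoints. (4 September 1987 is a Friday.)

4 September 1987 is a Friday; the first Saturday on or after it is 5 September 1987 (1 day later).
From 5 September 1987 to 8 November 1987: 25 + 31 + 8 = 64 days (rest of September, October, November).
64 ÷ 7 = 9 full weeks with remainder 1, so 9 more Saturdays after the first → 10.

10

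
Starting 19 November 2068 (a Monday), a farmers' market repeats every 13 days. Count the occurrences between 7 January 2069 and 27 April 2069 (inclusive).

9

Occurrences land 13·i days after 19 November 2068 for i = 0, 1, 2, …
7 January 2069 is 49 days after the start; 49 ÷ 13 = 3 remainder 10; since the remainder is 10, round up to i = 4. First occurrence in the window: #5 on 10 January 2069 (4×13 = 52 days in).
27 April 2069 is 159 days after the start; 159 ÷ 13 = 12 remainder 3. Last occurrence in the window: #13 on 24 April 2069.
Occurrences #5 through #13: 9 in total.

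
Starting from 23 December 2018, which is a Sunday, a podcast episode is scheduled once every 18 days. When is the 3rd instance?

The 3rd occurrence is 2 intervals after the first: 2 × 18 = 36 days after 23 December 2018.
December has 31 days — 8 days to the end of December leaves 28.
28 days into January → 28 January 2019.

28 January 2019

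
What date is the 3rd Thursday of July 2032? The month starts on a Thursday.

2032-07-15

July 2032 begins on a Thursday, so the first Thursday is July 1.
The 3rd Thursday is 2 weeks later: 1 + 14 = 15.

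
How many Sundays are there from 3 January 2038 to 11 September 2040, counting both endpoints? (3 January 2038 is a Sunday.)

141

3 January 2038 is a Sunday; the first Sunday on or after it is 3 January 2038.
From 3 January 2038 to 11 September 2040: 362 + 365 + 255 = 982 days (rest of 2038, 2039, to 11 September 2040 in 2040).
982 ÷ 7 = 140 full weeks with remainder 2, so 140 more Sundays after the first → 141.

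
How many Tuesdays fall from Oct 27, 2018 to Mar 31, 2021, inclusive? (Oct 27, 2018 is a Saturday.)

127

Oct 27, 2018 is a Saturday; the first Tuesday on or after it is Oct 30, 2018 (3 days later).
From Oct 30, 2018 to Mar 31, 2021: 62 + 365 + 366 + 90 = 883 days (rest of 2018, 2019, 2020, to Mar 31, 2021 in 2021).
883 ÷ 7 = 126 full weeks with remainder 1, so 126 more Tuesdays after the first → 127.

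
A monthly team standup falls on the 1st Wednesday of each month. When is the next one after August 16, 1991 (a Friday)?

August 1991 starts on a Thursday, so its 1st Wednesday is August 7, 1991 (6 days in).
That is not after August 16, 1991, so look at September 1991.
September 1991 starts on a Sunday, so its 1st Wednesday is September 4, 1991 (3 days in).

September 4, 1991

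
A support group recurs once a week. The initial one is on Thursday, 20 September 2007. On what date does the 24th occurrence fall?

28 February 2008

The 24th occurrence is 23 intervals after the first: 23 × 7 = 161 days after 20 September 2007.
September has 30 days — 10 days to the end of September leaves 151.
October has 31 days (120 left).
November has 30 days (90 left).
December has 31 days (59 left).
January has 31 days (28 left).
28 days into February → 28 February 2008.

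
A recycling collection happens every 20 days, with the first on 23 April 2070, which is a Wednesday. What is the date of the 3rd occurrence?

2 June 2070

The 3rd occurrence is 2 intervals after the first: 2 × 20 = 40 days after 23 April 2070.
April has 30 days — 7 days to the end of April leaves 33.
May has 31 days (2 left).
2 days into June → 2 June 2070.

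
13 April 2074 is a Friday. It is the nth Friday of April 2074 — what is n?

Day 13 falls in week ⌈13/7⌉ of the month.
Days 1–7 hold the 1st Friday, 8–14 the 2nd, 15–21 the 3rd, 22–28 the 4th, 29–31 the 5th.
13 is in the range for the 2nd.

2nd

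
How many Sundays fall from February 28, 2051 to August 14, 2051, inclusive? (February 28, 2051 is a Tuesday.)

February 28, 2051 is a Tuesday; the first Sunday on or after it is March 5, 2051 (5 days later).
From March 5, 2051 to August 14, 2051: 26 + 30 + 31 + 30 + 31 + 14 = 162 days (rest of March, April, May, June, July, August).
162 ÷ 7 = 23 full weeks with remainder 1, so 23 more Sundays after the first → 24.

24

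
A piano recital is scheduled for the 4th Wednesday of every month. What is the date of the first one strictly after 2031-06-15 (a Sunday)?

June 2031 starts on a Sunday; its first Wednesday is the 4th, so the 4th Wednesday is the 25th — 2031-06-25.
2031-06-25 is after 2031-06-15, so that is the next one.

2031-06-25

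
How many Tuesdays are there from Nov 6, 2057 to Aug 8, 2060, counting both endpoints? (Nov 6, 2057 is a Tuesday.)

Nov 6, 2057 is a Tuesday; the first Tuesday on or after it is Nov 6, 2057.
From Nov 6, 2057 to Aug 8, 2060: 55 + 365 + 365 + 221 = 1006 days (rest of 2057, 2058, 2059, to Aug 8, 2060 in 2060).
1006 ÷ 7 = 143 full weeks with remainder 5, so 143 more Tuesdays after the first → 144.

144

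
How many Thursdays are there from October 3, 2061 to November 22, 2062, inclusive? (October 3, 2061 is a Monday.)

59

October 3, 2061 is a Monday; the first Thursday on or after it is October 6, 2061 (3 days later).
From October 6, 2061 to November 22, 2062: 86 + 326 = 412 days (rest of 2061, to November 22, 2062 in 2062).
412 ÷ 7 = 58 full weeks with remainder 6, so 58 more Thursdays after the first → 59.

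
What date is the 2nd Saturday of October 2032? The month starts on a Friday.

October 9, 2032

October 2032 begins on a Friday, so the first Saturday is October 2 (1 day later).
The 2nd Saturday is 1 weeks later: 2 + 7 = 9.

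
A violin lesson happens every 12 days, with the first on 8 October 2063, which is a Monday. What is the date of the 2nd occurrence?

The 2nd occurrence is 1 interval after the first: 1 × 12 = 12 days after 8 October 2063.
12 days later is 20 October 2063.

20 October 2063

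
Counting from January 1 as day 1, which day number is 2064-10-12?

286

Days in months before October: 31 + 29 + 31 + 30 + 31 + 30 + 31 + 31 + 30 = 274.
Plus 12 days into October → day 286.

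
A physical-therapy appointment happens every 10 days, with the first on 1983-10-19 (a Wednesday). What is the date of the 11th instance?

1984-01-27

The 11th occurrence is 10 intervals after the first: 10 × 10 = 100 days after 1983-10-19.
October has 31 days — 12 days to the end of October leaves 88.
November has 30 days (58 left).
December has 31 days (27 left).
27 days into January → 1984-01-27.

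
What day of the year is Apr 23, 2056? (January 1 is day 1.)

114

Days in months before Apr: 31 + 29 + 31 = 91.
Plus 23 days into Apr → day 114.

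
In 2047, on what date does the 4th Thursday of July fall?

The first Thursday of July 2047 is July 4.
The 4th Thursday is 3 weeks later: 4 + 21 = 25.

July 25, 2047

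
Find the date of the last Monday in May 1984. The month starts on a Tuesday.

May 1984 begins on a Tuesday, so the first Monday is May 7 (6 days later).
May 1984 has 31 days. Adding weeks: 7, 14, 21, 28 — the last one ≤ 31 is the 28th.

1984-05-28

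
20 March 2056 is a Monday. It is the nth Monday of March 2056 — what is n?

Day 20 falls in week ⌈20/7⌉ of the month.
Days 1–7 hold the 1st Monday, 8–14 the 2nd, 15–21 the 3rd, 22–28 the 4th, 29–31 the 5th.
20 is in the range for the 3rd.

3rd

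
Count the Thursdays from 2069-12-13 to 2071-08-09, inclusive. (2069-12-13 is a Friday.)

2069-12-13 is a Friday; the first Thursday on or after it is 2069-12-19 (6 days later).
From 2069-12-19 to 2071-08-09: 12 + 365 + 221 = 598 days (rest of 2069, 2070, to 2071-08-09 in 2071).
598 ÷ 7 = 85 full weeks with remainder 3, so 85 more Thursdays after the first → 86.

86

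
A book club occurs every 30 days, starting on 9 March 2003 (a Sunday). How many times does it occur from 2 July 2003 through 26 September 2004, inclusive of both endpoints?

Occurrences land 30·i days after 9 March 2003 for i = 0, 1, 2, …
2 July 2003 is 115 days after the start; 115 ÷ 30 = 3 remainder 25; since the remainder is 25, round up to i = 4. First occurrence in the window: #5 on 7 July 2003 (4×30 = 120 days in).
26 September 2004 is 567 days after the start; 567 ÷ 30 = 18 remainder 27. Last occurrence in the window: #19 on 30 August 2004.
Occurrences #5 through #19: 15 in total.

15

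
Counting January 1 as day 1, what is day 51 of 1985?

February 20, 1985

January has 31 days (51 − 31 = 20 remain).
20 into February → February 20.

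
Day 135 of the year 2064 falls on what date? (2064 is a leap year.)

January has 31 days (135 − 31 = 104 remain).
February has 29 days (104 − 29 = 75 remain).
March has 31 days (75 − 31 = 44 remain).
April has 30 days (44 − 30 = 14 remain).
14 into May → May 14.

May 14, 2064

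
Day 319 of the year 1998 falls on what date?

15 November 1998

January has 31 days (319 − 31 = 288 remain).
February has 28 days (288 − 28 = 260 remain).
March has 31 days (260 − 31 = 229 remain).
April has 30 days (229 − 30 = 199 remain).
May has 31 days (199 − 31 = 168 remain).
June has 30 days (168 − 30 = 138 remain).
July has 31 days (138 − 31 = 107 remain).
August has 31 days (107 − 31 = 76 remain).
September has 30 days (76 − 30 = 46 remain).
October has 31 days (46 − 31 = 15 remain).
15 into November → November 15.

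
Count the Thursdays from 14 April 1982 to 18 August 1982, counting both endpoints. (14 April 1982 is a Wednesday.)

14 April 1982 is a Wednesday; the first Thursday on or after it is 15 April 1982 (1 day later).
From 15 April 1982 to 18 August 1982: 15 + 31 + 30 + 31 + 18 = 125 days (rest of April, May, June, July, August).
125 ÷ 7 = 17 full weeks with remainder 6, so 17 more Thursdays after the first → 18.

18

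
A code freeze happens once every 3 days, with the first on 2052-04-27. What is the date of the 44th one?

2052-09-03

The 44th occurrence is 43 intervals after the first: 43 × 3 = 129 days after 2052-04-27.
April has 30 days — 3 days to the end of April leaves 126.
May has 31 days (95 left).
June has 30 days (65 left).
July has 31 days (34 left).
August has 31 days (3 left).
3 days into September → 2052-09-03.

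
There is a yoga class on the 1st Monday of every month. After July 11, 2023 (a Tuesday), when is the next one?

August 7, 2023

July 2023 starts on a Saturday, so its 1st Monday is July 3, 2023 (2 days in).
That is not after July 11, 2023, so look at August 2023.
August 2023 starts on a Tuesday, so its 1st Monday is August 7, 2023 (6 days in).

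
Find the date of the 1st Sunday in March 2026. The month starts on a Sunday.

2026-03-01

March 2026 begins on a Sunday, so the first Sunday is March 1.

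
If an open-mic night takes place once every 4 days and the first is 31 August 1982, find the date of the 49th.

The 49th occurrence is 48 intervals after the first: 48 × 4 = 192 days after 31 August 1982.
August has 31 days — 0 days to the end of August leaves 192.
September has 30 days (162 left).
October has 31 days (131 left).
November has 30 days (101 left).
December has 31 days (70 left).
January has 31 days (39 left).
February has 28 days (11 left).
11 days into March → 11 March 1983.

11 March 1983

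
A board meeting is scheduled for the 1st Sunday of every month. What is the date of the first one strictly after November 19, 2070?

November 2070 starts on a Saturday, so its 1st Sunday is November 2, 2070 (1 day in).
That is not after November 19, 2070, so look at December 2070.
December 2070 starts on a Monday, so its 1st Sunday is December 7, 2070 (6 days in).

December 7, 2070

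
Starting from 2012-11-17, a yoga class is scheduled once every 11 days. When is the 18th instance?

The 18th occurrence is 17 intervals after the first: 17 × 11 = 187 days after 2012-11-17.
November has 30 days — 13 days to the end of November leaves 174.
December has 31 days (143 left).
January has 31 days (112 left).
February has 28 days (84 left).
March has 31 days (53 left).
April has 30 days (23 left).
23 days into May → 2013-05-23.

2013-05-23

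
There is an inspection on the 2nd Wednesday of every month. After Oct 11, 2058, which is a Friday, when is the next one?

Nov 13, 2058

Oct 2058 starts on a Tuesday; its first Wednesday is the 2nd, so the 2nd Wednesday is the 9th — Oct 9, 2058.
That is not after Oct 11, 2058, so look at Nov 2058.
Nov 2058 starts on a Friday; its first Wednesday is the 6th, so the 2nd Wednesday is the 13th — Nov 13, 2058.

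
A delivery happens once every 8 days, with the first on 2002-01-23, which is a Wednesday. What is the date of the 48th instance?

The 48th occurrence is 47 intervals after the first: 47 × 8 = 376 days after 2002-01-23.
January has 31 days — 8 days to the end of January leaves 368.
February has 28 days (340 left).
March has 31 days (309 left).
April has 30 days (279 left).
May has 31 days (248 left).
June has 30 days (218 left).
July has 31 days (187 left).
August has 31 days (156 left).
September has 30 days (126 left).
October has 31 days (95 left).
November has 30 days (65 left).
December has 31 days (34 left).
January has 31 days (3 left).
3 days into February → 2003-02-03.

2003-02-03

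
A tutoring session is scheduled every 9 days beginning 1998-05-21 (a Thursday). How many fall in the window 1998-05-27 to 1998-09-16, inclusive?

Occurrences land 9·i days after 1998-05-21 for i = 0, 1, 2, …
1998-05-27 is 6 days after the start; 6 ÷ 9 = 0 remainder 6; since the remainder is 6, round up to i = 1. First occurrence in the window: #2 on 1998-05-30 (1×9 = 9 days in).
1998-09-16 is 118 days after the start; 118 ÷ 9 = 13 remainder 1. Last occurrence in the window: #14 on 1998-09-15.
Occurrences #2 through #14: 13 in total.

13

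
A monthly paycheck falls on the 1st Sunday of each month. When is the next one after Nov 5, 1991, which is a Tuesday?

Nov 1991 starts on a Friday, so its 1st Sunday is Nov 3, 1991 (2 days in).
That is not after Nov 5, 1991, so look at Dec 1991.
Dec 1991 starts on a Sunday, so its 1st Sunday is Dec 1, 1991.

Dec 1, 1991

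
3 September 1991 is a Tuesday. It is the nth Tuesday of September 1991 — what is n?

1st

Day 3 falls in week ⌈3/7⌉ of the month.
Days 1–7 hold the 1st Tuesday, 8–14 the 2nd, 15–21 the 3rd, 22–28 the 4th, 29–31 the 5th.
3 is in the range for the 1st.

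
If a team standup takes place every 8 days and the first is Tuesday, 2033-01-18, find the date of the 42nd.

The 42nd occurrence is 41 intervals after the first: 41 × 8 = 328 days after 2033-01-18.
January has 31 days — 13 days to the end of January leaves 315.
February has 28 days (287 left).
March has 31 days (256 left).
April has 30 days (226 left).
May has 31 days (195 left).
June has 30 days (165 left).
July has 31 days (134 left).
August has 31 days (103 left).
September has 30 days (73 left).
October has 31 days (42 left).
November has 30 days (12 left).
12 days into December → 2033-12-12.

2033-12-12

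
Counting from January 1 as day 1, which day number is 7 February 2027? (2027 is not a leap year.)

Days in months before February: 31 = 31.
Plus 7 days into February → day 38.

38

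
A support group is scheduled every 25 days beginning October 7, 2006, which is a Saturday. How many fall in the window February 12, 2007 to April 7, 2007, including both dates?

2

Occurrences land 25·i days after October 7, 2006 for i = 0, 1, 2, …
February 12, 2007 is 128 days after the start; 128 ÷ 25 = 5 remainder 3; since the remainder is 3, round up to i = 6. First occurrence in the window: #7 on March 6, 2007 (6×25 = 150 days in).
April 7, 2007 is 182 days after the start; 182 ÷ 25 = 7 remainder 7. Last occurrence in the window: #8 on March 31, 2007.
Occurrences #7 through #8: 2 in total.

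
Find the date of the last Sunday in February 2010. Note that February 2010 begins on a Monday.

February 2010 begins on a Monday, so the first Sunday is February 7 (6 days later).
February 2010 has 28 days. Adding weeks: 7, 14, 21, 28 — the last one ≤ 28 is the 28th.

28 February 2010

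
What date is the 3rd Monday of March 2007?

The first Monday of March 2007 is March 5.
The 3rd Monday is 2 weeks later: 5 + 14 = 19.

19 March 2007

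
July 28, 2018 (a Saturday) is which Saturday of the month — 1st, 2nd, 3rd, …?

Day 28 falls in week ⌈28/7⌉ of the month.
Days 1–7 hold the 1st Saturday, 8–14 the 2nd, 15–21 the 3rd, 22–28 the 4th, 29–31 the 5th.
28 is in the range for the 4th.

4th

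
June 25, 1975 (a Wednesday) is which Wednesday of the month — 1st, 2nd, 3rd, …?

Day 25 falls in week ⌈25/7⌉ of the month.
Days 1–7 hold the 1st Wednesday, 8–14 the 2nd, 15–21 the 3rd, 22–28 the 4th, 29–31 the 5th.
25 is in the range for the 4th.

4th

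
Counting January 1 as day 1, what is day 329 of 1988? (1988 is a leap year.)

24 November 1988

January has 31 days (329 − 31 = 298 remain).
February has 29 days (298 − 29 = 269 remain).
March has 31 days (269 − 31 = 238 remain).
April has 30 days (238 − 30 = 208 remain).
May has 31 days (208 − 31 = 177 remain).
June has 30 days (177 − 30 = 147 remain).
July has 31 days (147 − 31 = 116 remain).
August has 31 days (116 − 31 = 85 remain).
September has 30 days (85 − 30 = 55 remain).
October has 31 days (55 − 31 = 24 remain).
24 into November → November 24.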